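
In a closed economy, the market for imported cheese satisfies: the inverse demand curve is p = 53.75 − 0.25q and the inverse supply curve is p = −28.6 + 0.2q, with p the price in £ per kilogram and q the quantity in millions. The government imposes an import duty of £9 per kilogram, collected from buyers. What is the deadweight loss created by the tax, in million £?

Deadweight loss = £90 million.

Inverting to q(p) form: qd = 215 − 4p; qs = 5p + 143.
Without the tax, 215 − 4p = 5p + 143 gives 9p = 72, so p* = £8 and q* = 183.
With the tax collected from buyers, demand (in seller-price terms) shifts: qd = 215 − 4(p + 9).
New equilibrium: buyers pay £13, sellers receive £4, q = 163. (Wedge: pb − ps = 9.)
Quantity falls by |ΔQ| = |183 − 163| = 20.
DWL = ½ · t · |ΔQ| = ½ · 9 · 20 = £90.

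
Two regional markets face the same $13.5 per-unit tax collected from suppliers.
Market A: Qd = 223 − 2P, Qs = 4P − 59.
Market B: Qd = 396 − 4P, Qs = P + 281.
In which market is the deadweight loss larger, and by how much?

Market A: pre-tax P* = $47, Q* = 129; post-tax Q = 111; deadweight loss = $121.5.
Market B: pre-tax P* = $23, Q* = 304; post-tax Q = 293.2; deadweight loss = $72.9.
Difference: $121.5 vs $72.9 → market A is larger by $48.6.

Market A, by $48.6.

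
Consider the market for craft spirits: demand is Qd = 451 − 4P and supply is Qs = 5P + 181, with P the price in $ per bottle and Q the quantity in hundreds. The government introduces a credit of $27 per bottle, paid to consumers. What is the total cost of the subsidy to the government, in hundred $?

Without the subsidy, 451 − 4P = 5P + 181 gives 9P = 270, so P* = $30 and Q* = 331.
With a per-unit subsidy paid to consumers, each effectively pays P − 27, so demand becomes Qd = 451 − 4(P − 27).
Solving gives Q = 391 with consumers paying $15 and suppliers receiving $42 (the $27 wedge).
Outlay = t · Q = 27 · 391 = $10557.

Government outlay = $10557 hundred.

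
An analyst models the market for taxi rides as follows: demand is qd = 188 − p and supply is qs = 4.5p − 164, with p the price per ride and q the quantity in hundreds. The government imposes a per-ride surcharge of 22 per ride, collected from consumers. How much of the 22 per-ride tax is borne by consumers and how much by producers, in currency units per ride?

Consumers bear 18 per ride; producers bear 4 per ride.

Without the tax, 188 − p = 4.5p − 164 gives 5.5p = 352, so p* = 64 and q* = 124.
With the tax collected from consumers, demand (in seller-price terms) shifts: qd = 188 − (p + 22).
Solving gives q = 106 with consumers paying 82 and producers receiving 60 (the 22 wedge).
Burden on consumers: 18; on producers: 4. (They sum to 22.)
The less price-elastic side of the market bears the larger share of a per-unit tax.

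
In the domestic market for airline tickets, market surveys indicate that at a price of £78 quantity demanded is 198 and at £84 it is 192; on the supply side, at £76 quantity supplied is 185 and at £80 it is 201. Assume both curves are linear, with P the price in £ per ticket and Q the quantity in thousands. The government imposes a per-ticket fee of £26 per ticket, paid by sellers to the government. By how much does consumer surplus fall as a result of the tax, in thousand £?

Demand slope: (192 − 198)/(84 − 78) = -1, so Qd = 276 − P.
Supply slope: (201 − 185)/(80 − 76) = 4, so Qs = 4P − 119.
Before the tax: set 276 − P = 4P − 119 → P* = £79, Q* = 197.
With the tax collected from sellers, supply shifts: Qs = 4(P − 26) − 119.
New equilibrium: consumers pay £99.8, sellers receive £73.8, Q = 176.2. (Wedge: Pb − Ps = 26.)
ΔCS is the trapezoid between Q = 176.2 and Q = 197 of height £20.8: ½ · (197 + 176.2) · 20.8 = £3881.28.

Consumer surplus falls by £3881.28 thousand.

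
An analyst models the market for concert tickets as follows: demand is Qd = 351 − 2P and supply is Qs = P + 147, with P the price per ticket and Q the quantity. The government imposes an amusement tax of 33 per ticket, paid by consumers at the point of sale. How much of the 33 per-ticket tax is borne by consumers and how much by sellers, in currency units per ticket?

Consumers bear 11 per ticket; sellers bear 22 per ticket.

Before the tax: set 351 − 2P = P + 147 → P* = 68, Q* = 215.
With the tax collected from consumers, demand (in seller-price terms) shifts: Qd = 351 − 2(P + 33).
Solving gives Q = 193 with consumers paying 79 and sellers receiving 46 (the 33 wedge).
Burden on consumers: 11; on sellers: 22. (They sum to 33.)
The less price-elastic side of the market bears the larger share of a per-unit tax.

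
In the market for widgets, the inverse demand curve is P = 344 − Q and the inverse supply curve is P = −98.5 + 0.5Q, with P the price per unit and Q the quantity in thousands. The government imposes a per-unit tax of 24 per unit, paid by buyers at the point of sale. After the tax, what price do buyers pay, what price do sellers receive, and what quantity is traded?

Rewrite in direct form: Qd = 344 − P and Qs = 2P + 197.
Without the tax, 344 − P = 2P + 197 gives 3P = 147, so P* = 49 and Q* = 295.
With the tax collected from buyers, demand (in seller-price terms) shifts: Qd = 344 − (P + 24).
New equilibrium: buyers pay 65, sellers receive 41, Q = 279. (Wedge: Pb − Ps = 24.)
The less price-elastic side of the market bears the larger share of a per-unit tax.

Buyers pay 65; sellers receive 41; quantity = 279.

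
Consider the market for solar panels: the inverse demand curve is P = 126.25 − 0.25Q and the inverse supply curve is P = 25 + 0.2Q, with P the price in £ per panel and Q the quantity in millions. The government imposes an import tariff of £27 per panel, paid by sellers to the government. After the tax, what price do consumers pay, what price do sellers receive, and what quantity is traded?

Consumers pay £85; sellers receive £58; quantity = 165.

Rewrite in direct form: Qd = 505 − 4P and Qs = 5P − 125.
Without the tax, 505 − 4P = 5P − 125 gives 9P = 630, so P* = £70 and Q* = 225.
With the tax collected from sellers, supply shifts: Qs = 5(P − 27) − 125.
New equilibrium: consumers pay £85, sellers receive £58, Q = 165. (Wedge: Pb − Ps = 27.)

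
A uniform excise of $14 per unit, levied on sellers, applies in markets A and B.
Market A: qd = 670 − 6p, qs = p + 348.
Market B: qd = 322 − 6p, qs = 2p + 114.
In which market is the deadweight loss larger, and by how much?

Market A: pre-tax p* = $46, q* = 394; post-tax q = 382; deadweight loss = $84.
Market B: pre-tax p* = $26, q* = 166; post-tax q = 145; deadweight loss = $147.
Difference: $84 vs $147 → market B is larger by $63.

Market B, by $63.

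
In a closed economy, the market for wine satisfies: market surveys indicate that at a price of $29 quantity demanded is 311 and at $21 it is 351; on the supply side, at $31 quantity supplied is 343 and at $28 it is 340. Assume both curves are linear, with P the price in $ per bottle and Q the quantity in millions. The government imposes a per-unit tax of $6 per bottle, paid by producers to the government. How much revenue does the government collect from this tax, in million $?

Tax revenue = $1986 million.

Demand slope: (351 − 311)/(21 − 29) = -5, so Qd = 456 − 5P.
Supply slope: (340 − 343)/(28 − 31) = 1, so Qs = P + 312.
Without the tax, 456 − 5P = P + 312 gives 6P = 144, so P* = $24 and Q* = 336.
With the tax collected from producers, supply shifts: Qs = (P − 6) + 312.
Solving gives Q = 331 with consumers paying $25 and producers receiving $19 (the $6 wedge).
Revenue = t · Q = 6 · 331 = $1986.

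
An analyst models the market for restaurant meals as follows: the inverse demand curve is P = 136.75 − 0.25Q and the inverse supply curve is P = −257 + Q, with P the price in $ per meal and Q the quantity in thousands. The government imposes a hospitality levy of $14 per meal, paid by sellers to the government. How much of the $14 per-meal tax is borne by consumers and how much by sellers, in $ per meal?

Inverting to Q(P) form: Qd = 547 − 4P; Qs = P + 257.
Without the tax, 547 − 4P = P + 257 gives 5P = 290, so P* = $58 and Q* = 315.
With the tax collected from sellers, supply shifts: Qs = (P − 14) + 257.
New equilibrium: consumers pay $60.8, sellers receive $46.8, Q = 303.8. (Wedge: Pb − Ps = 14.)
Burden on consumers: $2.8; on sellers: $11.2. (They sum to $14.)

Consumers bear $2.8 per meal; sellers bear $11.2 per meal.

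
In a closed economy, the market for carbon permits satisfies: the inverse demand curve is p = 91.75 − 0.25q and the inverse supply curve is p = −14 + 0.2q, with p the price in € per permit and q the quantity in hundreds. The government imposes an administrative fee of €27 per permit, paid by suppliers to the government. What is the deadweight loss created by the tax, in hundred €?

Inverting to q(p) form: qd = 367 − 4p; qs = 5p + 70.
Before the tax: set 367 − 4p = 5p + 70 → p* = €33, q* = 235.
With the tax collected from suppliers, supply shifts: qs = 5(p − 27) + 70.
New equilibrium: buyers pay €48, suppliers receive €21, q = 175. (Wedge: pb − ps = 27.)
Quantity falls by |ΔQ| = |235 − 175| = 60.
DWL = ½ · t · |ΔQ| = ½ · 27 · 60 = €810.

Deadweight loss = €810 hundred.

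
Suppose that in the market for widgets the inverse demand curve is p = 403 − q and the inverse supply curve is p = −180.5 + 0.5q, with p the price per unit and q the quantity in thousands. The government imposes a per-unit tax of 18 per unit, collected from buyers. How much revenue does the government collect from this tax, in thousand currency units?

Rewrite in direct form: qd = 403 − p and qs = 2p + 361.
Before the tax: set 403 − p = 2p + 361 → p* = 14, q* = 389.
With the tax collected from buyers, demand (in seller-price terms) shifts: qd = 403 − (p + 18).
Solving gives q = 377 with buyers paying 26 and sellers receiving 8 (the 18 wedge).
Revenue = t · Q = 18 · 377 = 6786.

Tax revenue = 6786 thousand.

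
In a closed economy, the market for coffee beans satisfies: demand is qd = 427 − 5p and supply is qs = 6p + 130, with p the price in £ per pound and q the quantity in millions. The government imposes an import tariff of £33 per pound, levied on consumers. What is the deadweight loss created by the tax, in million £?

Deadweight loss = £1485 million.

Before the tax: set 427 − 5p = 6p + 130 → p* = £27, q* = 292.
With the tax collected from consumers, demand (in seller-price terms) shifts: qd = 427 − 5(p + 33).
Solving gives q = 202 with consumers paying £45 and sellers receiving £12 (the £33 wedge).
Quantity falls by |ΔQ| = |292 − 202| = 90.
DWL = ½ · t · |ΔQ| = ½ · 33 · 90 = £1485.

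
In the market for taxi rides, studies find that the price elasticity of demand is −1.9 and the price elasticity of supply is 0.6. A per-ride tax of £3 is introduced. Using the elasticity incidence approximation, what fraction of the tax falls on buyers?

Incidence ratio: buyers' share ≈ εs / (εs + |εd|) = 0.6 / (0.6 + 1.9) = 0.24.
Supply is the less elastic side, so buyers bear the smaller share.

Buyers' share ≈ 0.24.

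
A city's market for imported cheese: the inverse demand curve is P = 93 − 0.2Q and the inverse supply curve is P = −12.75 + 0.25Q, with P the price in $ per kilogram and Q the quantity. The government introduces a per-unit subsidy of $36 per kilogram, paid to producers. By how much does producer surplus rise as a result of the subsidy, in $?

Producer surplus rises by $5500.

Rewrite in direct form: Qd = 465 − 5P and Qs = 4P + 51.
Without the subsidy, 465 − 5P = 4P + 51 gives 9P = 414, so P* = $46 and Q* = 235.
With a per-unit subsidy paid to producers, each receives P + 36 per unit sold, so supply becomes Qs = 4(P + 36) + 51.
Solving gives Q = 315 with buyers paying $30 and producers receiving $66 (the $36 wedge).
ΔPS is the trapezoid between Q = 315 and Q = 235 of height $20: ½ · (235 + 315) · 20 = $5500.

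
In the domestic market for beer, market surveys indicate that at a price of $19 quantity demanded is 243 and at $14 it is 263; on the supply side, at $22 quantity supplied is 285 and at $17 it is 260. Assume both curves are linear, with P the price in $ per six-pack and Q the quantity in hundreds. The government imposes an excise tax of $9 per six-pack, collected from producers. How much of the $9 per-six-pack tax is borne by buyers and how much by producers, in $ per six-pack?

Demand slope: (263 − 243)/(14 − 19) = -4, so Qd = 319 − 4P.
Supply slope: (260 − 285)/(17 − 22) = 5, so Qs = 5P + 175.
Before the tax: set 319 − 4P = 5P + 175 → P* = $16, Q* = 255.
With the tax collected from producers, supply shifts: Qs = 5(P − 9) + 175.
New equilibrium: buyers pay $21, producers receive $12, Q = 235. (Wedge: Pb − Ps = 9.)
Burden on buyers: $5; on producers: $4. (They sum to $9.)
The less price-elastic side of the market bears the larger share of a per-unit tax.

Buyers bear $5 per six-pack; producers bear $4 per six-pack.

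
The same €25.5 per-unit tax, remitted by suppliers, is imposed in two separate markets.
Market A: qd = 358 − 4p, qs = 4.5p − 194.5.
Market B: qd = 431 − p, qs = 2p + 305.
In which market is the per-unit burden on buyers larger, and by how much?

Market B, by €3.5.

Market A: pre-tax p* = €65, q* = 98; post-tax q = 44; per-unit burden on buyers = €13.5.
Market B: pre-tax p* = €42, q* = 389; post-tax q = 372; per-unit burden on buyers = €17.
Difference: €13.5 vs €17 → market B is larger by €3.5.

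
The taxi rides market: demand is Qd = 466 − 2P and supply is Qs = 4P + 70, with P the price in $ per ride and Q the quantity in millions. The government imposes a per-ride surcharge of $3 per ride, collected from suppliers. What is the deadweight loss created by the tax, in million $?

Deadweight loss = $6 million.

Before the tax: set 466 − 2P = 4P + 70 → P* = $66, Q* = 334.
With the tax collected from suppliers, supply shifts: Qs = 4(P − 3) + 70.
New equilibrium: buyers pay $68, suppliers receive $65, Q = 330. (Wedge: Pb − Ps = 3.)
Quantity falls by |ΔQ| = |334 − 330| = 4.
DWL = ½ · t · |ΔQ| = ½ · 3 · 4 = $6.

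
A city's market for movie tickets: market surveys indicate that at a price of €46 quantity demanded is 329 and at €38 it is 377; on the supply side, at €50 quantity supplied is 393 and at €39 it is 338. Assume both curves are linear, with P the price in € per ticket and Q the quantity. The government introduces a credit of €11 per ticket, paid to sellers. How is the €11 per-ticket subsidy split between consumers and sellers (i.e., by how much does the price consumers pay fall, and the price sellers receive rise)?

Demand slope: (377 − 329)/(38 − 46) = -6, so Qd = 605 − 6P.
Supply slope: (338 − 393)/(39 − 50) = 5, so Qs = 5P + 143.
Without the subsidy, 605 − 6P = 5P + 143 gives 11P = 462, so P* = €42 and Q* = 353.
With a per-unit subsidy paid to sellers, each receives P + 11 per unit sold, so supply becomes Qs = 5(P + 11) + 143.
New equilibrium: consumers pay €37, sellers receive €48, Q = 383. (Wedge: Pb − Ps = −11.)
Gain to consumers: €5; to sellers: €6. (They sum to €11.)

Consumers gain €5 per ticket; sellers gain €6 per ticket.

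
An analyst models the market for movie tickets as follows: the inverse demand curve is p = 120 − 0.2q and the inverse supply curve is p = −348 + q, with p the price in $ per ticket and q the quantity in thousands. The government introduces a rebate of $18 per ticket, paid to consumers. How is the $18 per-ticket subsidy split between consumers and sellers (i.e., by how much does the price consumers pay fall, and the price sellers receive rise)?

Consumers gain $3 per ticket; sellers gain $15 per ticket.

Rewrite in direct form: qd = 600 − 5p and qs = p + 348.
Without the subsidy, 600 − 5p = p + 348 gives 6p = 252, so p* = $42 and q* = 390.
With a per-unit subsidy paid to consumers, each effectively pays p − 18, so demand becomes qd = 600 − 5(p − 18).
New equilibrium: consumers pay $39, sellers receive $57, q = 405. (Wedge: pb − ps = −18.)
Gain to consumers: $3; to sellers: $15. (They sum to $18.)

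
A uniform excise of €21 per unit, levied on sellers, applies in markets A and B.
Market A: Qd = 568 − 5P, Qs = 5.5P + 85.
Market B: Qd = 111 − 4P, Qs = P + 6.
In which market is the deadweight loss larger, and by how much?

Market A, by €401.1.

Market A: pre-tax P* = €46, Q* = 338; post-tax Q = 283; deadweight loss = €577.5.
Market B: pre-tax P* = €21, Q* = 27; post-tax Q = 10.2; deadweight loss = €176.4.
Difference: €577.5 vs €176.4 → market A is larger by €401.1.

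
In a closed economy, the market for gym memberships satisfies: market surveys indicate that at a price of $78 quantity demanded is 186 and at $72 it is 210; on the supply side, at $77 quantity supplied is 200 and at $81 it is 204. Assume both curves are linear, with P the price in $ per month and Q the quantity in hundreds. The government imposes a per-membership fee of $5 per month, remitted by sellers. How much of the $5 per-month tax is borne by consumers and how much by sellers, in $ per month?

Demand slope: (210 − 186)/(72 − 78) = -4, so Qd = 498 − 4P.
Supply slope: (204 − 200)/(81 − 77) = 1, so Qs = P + 123.
Without the tax, 498 − 4P = P + 123 gives 5P = 375, so P* = $75 and Q* = 198.
With the tax collected from sellers, supply shifts: Qs = (P − 5) + 123.
New equilibrium: consumers pay $76, sellers receive $71, Q = 194. (Wedge: Pb − Ps = 5.)
Burden on consumers: $1; on sellers: $4. (They sum to $5.)
The less price-elastic side of the market bears the larger share of a per-unit tax.

Consumers bear $1 per month; sellers bear $4 per month.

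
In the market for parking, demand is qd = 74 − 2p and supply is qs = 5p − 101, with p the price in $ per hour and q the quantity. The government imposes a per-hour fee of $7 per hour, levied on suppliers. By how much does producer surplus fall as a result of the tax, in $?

Without the tax, 74 − 2p = 5p − 101 gives 7p = 175, so p* = $25 and q* = 24.
With the tax collected from suppliers, supply shifts: qs = 5(p − 7) − 101.
New equilibrium: buyers pay $30, suppliers receive $23, q = 14. (Wedge: pb − ps = 7.)
ΔPS is the trapezoid between Q = 14 and Q = 24 of height $2: ½ · (24 + 14) · 2 = $38.

Producer surplus falls by $38.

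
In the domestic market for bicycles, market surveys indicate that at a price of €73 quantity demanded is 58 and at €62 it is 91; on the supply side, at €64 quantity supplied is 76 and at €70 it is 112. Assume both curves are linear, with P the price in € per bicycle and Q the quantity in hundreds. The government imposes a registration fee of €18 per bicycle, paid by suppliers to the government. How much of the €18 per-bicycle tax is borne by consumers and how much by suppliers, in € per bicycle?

Consumers bear €12 per bicycle; suppliers bear €6 per bicycle.

Demand slope: (91 − 58)/(62 − 73) = -3, so Qd = 277 − 3P.
Supply slope: (112 − 76)/(70 − 64) = 6, so Qs = 6P − 308.
Without the tax, 277 − 3P = 6P − 308 gives 9P = 585, so P* = €65 and Q* = 82.
With the tax collected from suppliers, supply shifts: Qs = 6(P − 18) − 308.
Solving gives Q = 46 with consumers paying €77 and suppliers receiving €59 (the €18 wedge).
Burden on consumers: €12; on suppliers: €6. (They sum to €18.)
The less price-elastic side of the market bears the larger share of a per-unit tax.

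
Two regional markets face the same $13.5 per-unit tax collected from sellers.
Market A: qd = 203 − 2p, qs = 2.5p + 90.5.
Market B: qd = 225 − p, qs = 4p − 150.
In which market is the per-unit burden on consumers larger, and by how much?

Market A: pre-tax p* = $25, q* = 153; post-tax q = 138; per-unit burden on consumers = $7.5.
Market B: pre-tax p* = $75, q* = 150; post-tax q = 139.2; per-unit burden on consumers = $10.8.
Difference: $7.5 vs $10.8 → market B is larger by $3.3.

Market B, by $3.3.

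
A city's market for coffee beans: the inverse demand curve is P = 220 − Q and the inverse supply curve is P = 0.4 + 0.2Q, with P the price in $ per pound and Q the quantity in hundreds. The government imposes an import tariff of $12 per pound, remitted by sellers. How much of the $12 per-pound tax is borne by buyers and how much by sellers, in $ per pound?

Buyers bear $10 per pound; sellers bear $2 per pound.

Rewrite in direct form: Qd = 220 − P and Qs = 5P − 2.
Before the tax: set 220 − P = 5P − 2 → P* = $37, Q* = 183.
With the tax collected from sellers, supply shifts: Qs = 5(P − 12) − 2.
New equilibrium: buyers pay $47, sellers receive $35, Q = 173. (Wedge: Pb − Ps = 12.)
Burden on buyers: $10; on sellers: $2. (They sum to $12.)
The less price-elastic side of the market bears the larger share of a per-unit tax.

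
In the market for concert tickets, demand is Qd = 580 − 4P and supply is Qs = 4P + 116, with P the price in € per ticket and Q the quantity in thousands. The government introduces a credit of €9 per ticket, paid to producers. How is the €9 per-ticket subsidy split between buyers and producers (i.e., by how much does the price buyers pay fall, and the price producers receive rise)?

Before the subsidy: set 580 − 4P = 4P + 116 → P* = €58, Q* = 348.
With a per-unit subsidy paid to producers, each receives P + 9 per unit sold, so supply becomes Qs = 4(P + 9) + 116.
New equilibrium: buyers pay €53.5, producers receive €62.5, Q = 366. (Wedge: Pb − Ps = −9.)
Gain to buyers: €4.5; to producers: €4.5. (They sum to €9.)

Buyers gain €4.5 per ticket; producers gain €4.5 per ticket.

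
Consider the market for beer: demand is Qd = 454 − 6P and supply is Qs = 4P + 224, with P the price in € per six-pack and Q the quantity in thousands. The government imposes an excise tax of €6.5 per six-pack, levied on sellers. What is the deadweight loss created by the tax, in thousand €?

Without the tax, 454 − 6P = 4P + 224 gives 10P = 230, so P* = €23 and Q* = 316.
With the tax collected from sellers, supply shifts: Qs = 4(P − 6.5) + 224.
Solving gives Q = 300.4 with consumers paying €25.6 and sellers receiving €19.1 (the €6.5 wedge).
Quantity falls by |ΔQ| = |316 − 300.4| = 15.6.
DWL = ½ · t · |ΔQ| = ½ · 6.5 · 15.6 = €50.7.

Deadweight loss = €50.7 thousand.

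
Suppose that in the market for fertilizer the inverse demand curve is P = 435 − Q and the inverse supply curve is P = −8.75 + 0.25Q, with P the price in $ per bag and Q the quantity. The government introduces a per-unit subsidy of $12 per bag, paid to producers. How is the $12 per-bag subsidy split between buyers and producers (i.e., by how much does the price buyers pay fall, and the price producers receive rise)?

Rewrite in direct form: Qd = 435 − P and Qs = 4P + 35.
Before the subsidy: set 435 − P = 4P + 35 → P* = $80, Q* = 355.
With a per-unit subsidy paid to producers, each receives P + 12 per unit sold, so supply becomes Qs = 4(P + 12) + 35.
Solving gives Q = 364.6 with buyers paying $70.4 and producers receiving $82.4 (the $12 wedge).
Gain to buyers: $9.6; to producers: $2.4. (They sum to $12.)

Buyers gain $9.6 per bag; producers gain $2.4 per bag.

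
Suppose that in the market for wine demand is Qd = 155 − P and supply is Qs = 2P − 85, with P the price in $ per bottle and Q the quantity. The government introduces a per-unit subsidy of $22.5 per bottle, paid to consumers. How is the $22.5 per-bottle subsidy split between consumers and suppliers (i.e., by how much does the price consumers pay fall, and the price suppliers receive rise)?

Before the subsidy: set 155 − P = 2P − 85 → P* = $80, Q* = 75.
With a per-unit subsidy paid to consumers, each effectively pays P − 22.5, so demand becomes Qd = 155 − (P − 22.5).
Solving gives Q = 90 with consumers paying $65 and suppliers receiving $87.5 (the $22.5 wedge).
Gain to consumers: $15; to suppliers: $7.5. (They sum to $22.5.)

Consumers gain $15 per bottle; suppliers gain $7.5 per bottle.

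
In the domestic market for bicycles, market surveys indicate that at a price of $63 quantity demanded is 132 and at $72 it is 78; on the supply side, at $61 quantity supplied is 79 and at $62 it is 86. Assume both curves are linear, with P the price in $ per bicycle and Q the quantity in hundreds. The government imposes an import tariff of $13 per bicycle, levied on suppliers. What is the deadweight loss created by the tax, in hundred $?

Deadweight loss = $273 hundred.

Demand slope: (78 − 132)/(72 − 63) = -6, so Qd = 510 − 6P.
Supply slope: (86 − 79)/(62 − 61) = 7, so Qs = 7P − 348.
Before the tax: set 510 − 6P = 7P − 348 → P* = $66, Q* = 114.
With the tax collected from suppliers, supply shifts: Qs = 7(P − 13) − 348.
Solving gives Q = 72 with buyers paying $73 and suppliers receiving $60 (the $13 wedge).
Quantity falls by |ΔQ| = |114 − 72| = 42.
DWL = ½ · t · |ΔQ| = ½ · 13 · 42 = $273.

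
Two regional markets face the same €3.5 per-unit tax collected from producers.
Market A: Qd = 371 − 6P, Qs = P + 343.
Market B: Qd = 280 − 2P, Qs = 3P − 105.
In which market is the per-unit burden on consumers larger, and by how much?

Market A: pre-tax P* = €4, Q* = 347; post-tax Q = 344; per-unit burden on consumers = €0.5.
Market B: pre-tax P* = €77, Q* = 126; post-tax Q = 121.8; per-unit burden on consumers = €2.1.
Difference: €0.5 vs €2.1 → market B is larger by €1.6.

Market B, by €1.6.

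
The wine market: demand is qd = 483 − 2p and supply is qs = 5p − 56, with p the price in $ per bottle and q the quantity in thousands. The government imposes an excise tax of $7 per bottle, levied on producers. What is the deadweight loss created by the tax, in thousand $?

Without the tax, 483 − 2p = 5p − 56 gives 7p = 539, so p* = $77 and q* = 329.
With the tax collected from producers, supply shifts: qs = 5(p − 7) − 56.
Solving gives q = 319 with consumers paying $82 and producers receiving $75 (the $7 wedge).
Quantity falls by |ΔQ| = |329 − 319| = 10.
DWL = ½ · t · |ΔQ| = ½ · 7 · 10 = $35.

Deadweight loss = $35 thousand.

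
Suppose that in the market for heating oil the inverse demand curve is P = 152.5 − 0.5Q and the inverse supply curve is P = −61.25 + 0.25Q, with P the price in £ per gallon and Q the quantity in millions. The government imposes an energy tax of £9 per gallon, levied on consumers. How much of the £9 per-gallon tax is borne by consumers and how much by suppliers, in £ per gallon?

Inverting to Q(P) form: Qd = 305 − 2P; Qs = 4P + 245.
Before the tax: set 305 − 2P = 4P + 245 → P* = £10, Q* = 285.
With the tax collected from consumers, demand (in seller-price terms) shifts: Qd = 305 − 2(P + 9).
New equilibrium: consumers pay £16, suppliers receive £7, Q = 273. (Wedge: Pb − Ps = 9.)
Burden on consumers: £6; on suppliers: £3. (They sum to £9.)
The less price-elastic side of the market bears the larger share of a per-unit tax.

Consumers bear £6 per gallon; suppliers bear £3 per gallon.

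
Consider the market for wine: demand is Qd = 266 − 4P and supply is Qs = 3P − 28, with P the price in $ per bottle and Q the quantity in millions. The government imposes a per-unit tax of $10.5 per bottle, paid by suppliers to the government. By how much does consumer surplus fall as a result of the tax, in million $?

Before the tax: set 266 − 4P = 3P − 28 → P* = $42, Q* = 98.
With the tax collected from suppliers, supply shifts: Qs = 3(P − 10.5) − 28.
New equilibrium: consumers pay $46.5, suppliers receive $36, Q = 80. (Wedge: Pb − Ps = 10.5.)
ΔCS is the trapezoid between Q = 80 and Q = 98 of height $4.5: ½ · (98 + 80) · 4.5 = $400.5.

Consumer surplus falls by $400.5 million.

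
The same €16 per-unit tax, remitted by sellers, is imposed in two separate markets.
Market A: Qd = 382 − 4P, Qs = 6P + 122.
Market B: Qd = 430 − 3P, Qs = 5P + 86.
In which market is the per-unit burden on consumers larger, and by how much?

Market A: pre-tax P* = €26, Q* = 278; post-tax Q = 239.6; per-unit burden on consumers = €9.6.
Market B: pre-tax P* = €43, Q* = 301; post-tax Q = 271; per-unit burden on consumers = €10.
Difference: €9.6 vs €10 → market B is larger by €0.4.

Market B, by €0.4.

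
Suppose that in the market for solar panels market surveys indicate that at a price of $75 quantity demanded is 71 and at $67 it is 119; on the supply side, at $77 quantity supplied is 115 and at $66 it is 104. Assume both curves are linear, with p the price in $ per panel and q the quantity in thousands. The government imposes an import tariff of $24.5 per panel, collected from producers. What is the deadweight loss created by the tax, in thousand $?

Deadweight loss = $257.25 thousand.

Demand slope: (119 − 71)/(67 − 75) = -6, so qd = 521 − 6p.
Supply slope: (104 − 115)/(66 − 77) = 1, so qs = p + 38.
Before the tax: set 521 − 6p = p + 38 → p* = $69, q* = 107.
With the tax collected from producers, supply shifts: qs = (p − 24.5) + 38.
New equilibrium: buyers pay $72.5, producers receive $48, q = 86. (Wedge: pb − ps = 24.5.)
Quantity falls by |ΔQ| = |107 − 86| = 21.
DWL = ½ · t · |ΔQ| = ½ · 24.5 · 21 = $257.25.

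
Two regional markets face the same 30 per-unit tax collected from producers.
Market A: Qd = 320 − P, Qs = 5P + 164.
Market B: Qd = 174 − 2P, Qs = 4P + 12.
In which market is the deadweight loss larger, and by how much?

Market A: pre-tax P* = 26, Q* = 294; post-tax Q = 269; deadweight loss = 375.
Market B: pre-tax P* = 27, Q* = 120; post-tax Q = 80; deadweight loss = 600.
Difference: 375 vs 600 → market B is larger by 225.

Market B, by 225.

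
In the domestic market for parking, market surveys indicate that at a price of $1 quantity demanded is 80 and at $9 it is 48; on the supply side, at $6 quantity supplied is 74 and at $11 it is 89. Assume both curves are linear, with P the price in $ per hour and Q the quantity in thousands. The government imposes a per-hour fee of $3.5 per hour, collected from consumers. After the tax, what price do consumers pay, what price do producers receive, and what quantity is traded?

Demand slope: (48 − 80)/(9 − 1) = -4, so Qd = 84 − 4P.
Supply slope: (89 − 74)/(11 − 6) = 3, so Qs = 3P + 56.
Before the tax: set 84 − 4P = 3P + 56 → P* = $4, Q* = 68.
With the tax collected from consumers, demand (in seller-price terms) shifts: Qd = 84 − 4(P + 3.5).
Solving gives Q = 62 with consumers paying $5.5 and producers receiving $2 (the $3.5 wedge).
The less price-elastic side of the market bears the larger share of a per-unit tax.

Consumers pay $5.5; producers receive $2; quantity = 62.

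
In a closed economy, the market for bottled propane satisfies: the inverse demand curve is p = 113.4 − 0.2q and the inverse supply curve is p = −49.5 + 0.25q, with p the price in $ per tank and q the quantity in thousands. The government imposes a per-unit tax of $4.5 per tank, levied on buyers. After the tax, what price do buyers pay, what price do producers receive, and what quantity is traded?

Inverting to q(p) form: qd = 567 − 5p; qs = 4p + 198.
Without the tax, 567 − 5p = 4p + 198 gives 9p = 369, so p* = $41 and q* = 362.
With the tax collected from buyers, demand (in seller-price terms) shifts: qd = 567 − 5(p + 4.5).
Solving gives q = 352 with buyers paying $43 and producers receiving $38.5 (the $4.5 wedge).

Buyers pay $43; producers receive $38.5; quantity = 352.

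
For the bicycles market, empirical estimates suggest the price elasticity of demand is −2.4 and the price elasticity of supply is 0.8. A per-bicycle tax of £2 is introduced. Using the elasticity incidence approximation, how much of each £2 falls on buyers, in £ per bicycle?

Incidence ratio: buyers' share ≈ εs / (εs + |εd|) = 0.8 / (0.8 + 2.4) = 0.25.
So buyers bear ≈ 0.25 × £2 = £0.5; suppliers bear £1.5.

Buyers bear ≈ £0.5 per bicycle.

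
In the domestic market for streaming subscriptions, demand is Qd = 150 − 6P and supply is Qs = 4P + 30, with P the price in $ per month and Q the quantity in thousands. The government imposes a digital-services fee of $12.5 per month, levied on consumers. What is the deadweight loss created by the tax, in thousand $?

Before the tax: set 150 − 6P = 4P + 30 → P* = $12, Q* = 78.
With the tax collected from consumers, demand (in seller-price terms) shifts: Qd = 150 − 6(P + 12.5).
New equilibrium: consumers pay $17, suppliers receive $4.5, Q = 48. (Wedge: Pb − Ps = 12.5.)
Quantity falls by |ΔQ| = |78 − 48| = 30.
DWL = ½ · t · |ΔQ| = ½ · 12.5 · 30 = $187.5.

Deadweight loss = $187.5 thousand.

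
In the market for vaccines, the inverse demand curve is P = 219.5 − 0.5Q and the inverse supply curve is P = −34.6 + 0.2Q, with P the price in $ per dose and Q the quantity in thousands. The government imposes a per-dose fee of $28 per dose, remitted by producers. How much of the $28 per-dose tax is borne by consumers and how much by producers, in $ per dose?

Consumers bear $20 per dose; producers bear $8 per dose.

Inverting to Q(P) form: Qd = 439 − 2P; Qs = 5P + 173.
Before the tax: set 439 − 2P = 5P + 173 → P* = $38, Q* = 363.
With the tax collected from producers, supply shifts: Qs = 5(P − 28) + 173.
Solving gives Q = 323 with consumers paying $58 and producers receiving $30 (the $28 wedge).
Burden on consumers: $20; on producers: $8. (They sum to $28.)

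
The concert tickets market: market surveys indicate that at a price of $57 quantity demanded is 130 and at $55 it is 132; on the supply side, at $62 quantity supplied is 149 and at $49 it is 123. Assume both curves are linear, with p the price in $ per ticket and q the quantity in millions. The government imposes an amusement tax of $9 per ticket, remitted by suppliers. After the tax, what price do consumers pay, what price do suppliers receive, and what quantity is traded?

Demand slope: (132 − 130)/(55 − 57) = -1, so qd = 187 − p.
Supply slope: (123 − 149)/(49 − 62) = 2, so qs = 2p + 25.
Before the tax: set 187 − p = 2p + 25 → p* = $54, q* = 133.
With the tax collected from suppliers, supply shifts: qs = 2(p − 9) + 25.
New equilibrium: consumers pay $60, suppliers receive $51, q = 127. (Wedge: pb − ps = 9.)
The less price-elastic side of the market bears the larger share of a per-unit tax.

Consumers pay $60; suppliers receive $51; quantity = 127.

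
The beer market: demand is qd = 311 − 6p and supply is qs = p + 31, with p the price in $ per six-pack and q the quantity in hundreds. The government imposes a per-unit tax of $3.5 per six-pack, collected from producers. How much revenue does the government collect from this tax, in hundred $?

Tax revenue = $238 hundred.

Before the tax: set 311 − 6p = p + 31 → p* = $40, q* = 71.
With the tax collected from producers, supply shifts: qs = (p − 3.5) + 31.
New equilibrium: buyers pay $40.5, producers receive $37, q = 68. (Wedge: pb − ps = 3.5.)
Revenue = t · Q = 3.5 · 68 = $238.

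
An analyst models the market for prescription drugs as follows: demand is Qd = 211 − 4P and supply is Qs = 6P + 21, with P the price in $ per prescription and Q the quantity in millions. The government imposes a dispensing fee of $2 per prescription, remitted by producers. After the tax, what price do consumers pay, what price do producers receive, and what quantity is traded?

Consumers pay $20.2; producers receive $18.2; quantity = 130.2.

Before the tax: set 211 − 4P = 6P + 21 → P* = $19, Q* = 135.
With the tax collected from producers, supply shifts: Qs = 6(P − 2) + 21.
New equilibrium: consumers pay $20.2, producers receive $18.2, Q = 130.2. (Wedge: Pb − Ps = 2.)
The less price-elastic side of the market bears the larger share of a per-unit tax.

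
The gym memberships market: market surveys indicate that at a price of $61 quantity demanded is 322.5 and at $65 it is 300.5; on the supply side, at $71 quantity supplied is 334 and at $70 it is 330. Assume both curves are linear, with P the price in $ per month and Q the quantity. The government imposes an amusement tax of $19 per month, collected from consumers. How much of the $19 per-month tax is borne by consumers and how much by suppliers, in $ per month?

Consumers bear $8 per month; suppliers bear $11 per month.

Demand slope: (300.5 − 322.5)/(65 − 61) = -5.5, so Qd = 658 − 5.5P.
Supply slope: (330 − 334)/(70 − 71) = 4, so Qs = 4P + 50.
Without the tax, 658 − 5.5P = 4P + 50 gives 9.5P = 608, so P* = $64 and Q* = 306.
With the tax collected from consumers, demand (in seller-price terms) shifts: Qd = 658 − 5.5(P + 19).
Solving gives Q = 262 with consumers paying $72 and suppliers receiving $53 (the $19 wedge).
Burden on consumers: $8; on suppliers: $11. (They sum to $19.)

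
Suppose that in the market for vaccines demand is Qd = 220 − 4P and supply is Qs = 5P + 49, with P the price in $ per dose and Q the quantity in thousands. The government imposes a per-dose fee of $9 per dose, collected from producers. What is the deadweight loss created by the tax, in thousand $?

Deadweight loss = $90 thousand.

Without the tax, 220 − 4P = 5P + 49 gives 9P = 171, so P* = $19 and Q* = 144.
With the tax collected from producers, supply shifts: Qs = 5(P − 9) + 49.
New equilibrium: buyers pay $24, producers receive $15, Q = 124. (Wedge: Pb − Ps = 9.)
Quantity falls by |ΔQ| = |144 − 124| = 20.
DWL = ½ · t · |ΔQ| = ½ · 9 · 20 = $90.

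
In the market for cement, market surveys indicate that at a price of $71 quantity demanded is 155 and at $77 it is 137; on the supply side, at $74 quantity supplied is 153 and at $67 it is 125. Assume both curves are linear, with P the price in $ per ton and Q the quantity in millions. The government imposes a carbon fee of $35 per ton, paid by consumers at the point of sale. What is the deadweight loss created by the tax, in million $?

Deadweight loss = $1050 million.

Demand slope: (137 − 155)/(77 − 71) = -3, so Qd = 368 − 3P.
Supply slope: (125 − 153)/(67 − 74) = 4, so Qs = 4P − 143.
Before the tax: set 368 − 3P = 4P − 143 → P* = $73, Q* = 149.
With the tax collected from consumers, demand (in seller-price terms) shifts: Qd = 368 − 3(P + 35).
Solving gives Q = 89 with consumers paying $93 and suppliers receiving $58 (the $35 wedge).
Quantity falls by |ΔQ| = |149 − 89| = 60.
DWL = ½ · t · |ΔQ| = ½ · 35 · 60 = $1050.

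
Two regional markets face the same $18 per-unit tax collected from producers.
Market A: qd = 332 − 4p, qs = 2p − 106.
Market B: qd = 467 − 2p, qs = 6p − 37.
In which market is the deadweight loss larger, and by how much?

Market A: pre-tax p* = $73, q* = 40; post-tax q = 16; deadweight loss = $216.
Market B: pre-tax p* = $63, q* = 341; post-tax q = 314; deadweight loss = $243.
Difference: $216 vs $243 → market B is larger by $27.

Market B, by $27.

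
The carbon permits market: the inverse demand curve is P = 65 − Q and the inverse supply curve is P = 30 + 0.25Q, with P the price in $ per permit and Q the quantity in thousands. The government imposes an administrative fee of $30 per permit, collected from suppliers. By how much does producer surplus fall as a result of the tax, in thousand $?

Producer surplus falls by $96 thousand.

Inverting to Q(P) form: Qd = 65 − P; Qs = 4P − 120.
Without the tax, 65 − P = 4P − 120 gives 5P = 185, so P* = $37 and Q* = 28.
With the tax collected from suppliers, supply shifts: Qs = 4(P − 30) − 120.
New equilibrium: consumers pay $61, suppliers receive $31, Q = 4. (Wedge: Pb − Ps = 30.)
ΔPS is the trapezoid between Q = 4 and Q = 28 of height $6: ½ · (28 + 4) · 6 = $96.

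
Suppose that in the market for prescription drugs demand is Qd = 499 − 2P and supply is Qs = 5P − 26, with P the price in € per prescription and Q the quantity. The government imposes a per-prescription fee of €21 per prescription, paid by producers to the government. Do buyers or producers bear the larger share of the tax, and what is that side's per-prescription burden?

Without the tax, 499 − 2P = 5P − 26 gives 7P = 525, so P* = €75 and Q* = 349.
With the tax collected from producers, supply shifts: Qs = 5(P − 21) − 26.
Solving gives Q = 319 with buyers paying €90 and producers receiving €69 (the €21 wedge).
Per-prescription burden: buyers €15, producers €6.
Buyers take the larger share because demand is less price-elastic here (demand slope 2 vs supply slope 5).

Buyers bear the larger share: €15 per prescription.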